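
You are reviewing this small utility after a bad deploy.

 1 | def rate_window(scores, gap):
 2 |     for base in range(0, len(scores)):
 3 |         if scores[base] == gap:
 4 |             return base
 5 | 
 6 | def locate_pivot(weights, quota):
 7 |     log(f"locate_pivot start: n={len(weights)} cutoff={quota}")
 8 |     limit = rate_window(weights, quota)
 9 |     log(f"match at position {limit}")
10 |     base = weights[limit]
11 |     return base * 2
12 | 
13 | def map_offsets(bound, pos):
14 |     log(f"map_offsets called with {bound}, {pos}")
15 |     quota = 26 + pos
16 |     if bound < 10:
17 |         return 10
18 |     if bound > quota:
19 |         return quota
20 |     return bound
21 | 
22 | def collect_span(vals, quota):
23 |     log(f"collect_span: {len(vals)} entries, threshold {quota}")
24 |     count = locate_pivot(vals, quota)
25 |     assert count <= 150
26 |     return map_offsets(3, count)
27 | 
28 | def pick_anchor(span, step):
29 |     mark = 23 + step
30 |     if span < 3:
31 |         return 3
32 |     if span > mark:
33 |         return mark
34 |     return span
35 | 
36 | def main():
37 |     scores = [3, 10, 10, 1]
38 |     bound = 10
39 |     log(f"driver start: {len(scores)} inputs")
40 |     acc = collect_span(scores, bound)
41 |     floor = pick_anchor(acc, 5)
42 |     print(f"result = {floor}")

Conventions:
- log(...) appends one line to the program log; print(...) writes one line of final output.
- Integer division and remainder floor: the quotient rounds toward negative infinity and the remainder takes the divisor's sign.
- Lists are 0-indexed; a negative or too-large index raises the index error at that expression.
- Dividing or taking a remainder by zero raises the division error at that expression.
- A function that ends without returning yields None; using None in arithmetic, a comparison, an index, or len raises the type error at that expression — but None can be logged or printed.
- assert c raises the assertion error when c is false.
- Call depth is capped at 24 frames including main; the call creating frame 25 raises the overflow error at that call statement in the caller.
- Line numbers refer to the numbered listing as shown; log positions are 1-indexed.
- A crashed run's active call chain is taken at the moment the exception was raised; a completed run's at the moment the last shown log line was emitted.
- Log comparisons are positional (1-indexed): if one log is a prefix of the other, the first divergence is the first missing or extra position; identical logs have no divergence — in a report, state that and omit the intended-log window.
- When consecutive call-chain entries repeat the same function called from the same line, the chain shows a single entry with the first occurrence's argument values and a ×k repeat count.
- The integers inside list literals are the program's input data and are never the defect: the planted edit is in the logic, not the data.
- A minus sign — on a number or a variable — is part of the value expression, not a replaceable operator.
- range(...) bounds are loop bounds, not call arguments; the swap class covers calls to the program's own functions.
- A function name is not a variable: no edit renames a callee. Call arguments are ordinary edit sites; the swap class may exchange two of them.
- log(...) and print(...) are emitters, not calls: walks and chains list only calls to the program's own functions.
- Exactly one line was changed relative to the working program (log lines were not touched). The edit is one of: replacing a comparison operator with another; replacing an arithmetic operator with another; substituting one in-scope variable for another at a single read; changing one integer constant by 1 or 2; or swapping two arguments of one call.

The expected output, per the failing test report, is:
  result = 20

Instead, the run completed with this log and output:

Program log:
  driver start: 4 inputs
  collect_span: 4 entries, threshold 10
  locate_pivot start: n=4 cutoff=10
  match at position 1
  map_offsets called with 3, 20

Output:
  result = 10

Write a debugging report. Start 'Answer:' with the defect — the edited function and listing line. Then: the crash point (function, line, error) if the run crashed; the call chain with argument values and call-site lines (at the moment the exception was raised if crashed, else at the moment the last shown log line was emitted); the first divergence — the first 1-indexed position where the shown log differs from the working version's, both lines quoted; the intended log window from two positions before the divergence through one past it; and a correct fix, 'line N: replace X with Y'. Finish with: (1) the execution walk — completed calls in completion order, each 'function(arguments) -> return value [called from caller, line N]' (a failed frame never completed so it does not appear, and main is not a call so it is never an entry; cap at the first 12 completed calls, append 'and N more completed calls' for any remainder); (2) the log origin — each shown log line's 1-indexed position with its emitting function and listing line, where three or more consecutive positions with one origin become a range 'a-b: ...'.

Answer: the defect is in collect_span at line 26.
The tell: Log line 5 is where behavior first shows: 'map_offsets called with 3, 20' appears instead of 'map_offsets called with 20, 3'.
Call chain: main -> collect_span([3, 10, 10, 1], 10) (called at line 40) -> map_offsets(3, 20) (called at line 26).
First divergence: position 5 — the shown line 'map_offsets called with 3, 20' should read 'map_offsets called with 20, 3'.
Intended log window:
  3: locate_pivot start: n=4 cutoff=10
  4: match at position 1
  5: map_offsets called with 20, 3
Execution walk:
  rate_window([3, 10, 10, 1], 10) -> 1  [called from locate_pivot, line 8]
  locate_pivot([3, 10, 10, 1], 10) -> 20  [called from collect_span, line 24]
  map_offsets(3, 20) -> 10  [called from collect_span, line 26]
  collect_span([3, 10, 10, 1], 10) -> 10  [called from main, line 40]
  pick_anchor(10, 5) -> 10  [called from main, line 41]
Log origin:
  1: from main, line 39
  2: from collect_span, line 23
  3: from locate_pivot, line 7
  4: from locate_pivot, line 9
  5: from map_offsets, line 14
A correct fix: line 26: replace `map_offsets(3, count)` with `map_offsets(count, 3)`.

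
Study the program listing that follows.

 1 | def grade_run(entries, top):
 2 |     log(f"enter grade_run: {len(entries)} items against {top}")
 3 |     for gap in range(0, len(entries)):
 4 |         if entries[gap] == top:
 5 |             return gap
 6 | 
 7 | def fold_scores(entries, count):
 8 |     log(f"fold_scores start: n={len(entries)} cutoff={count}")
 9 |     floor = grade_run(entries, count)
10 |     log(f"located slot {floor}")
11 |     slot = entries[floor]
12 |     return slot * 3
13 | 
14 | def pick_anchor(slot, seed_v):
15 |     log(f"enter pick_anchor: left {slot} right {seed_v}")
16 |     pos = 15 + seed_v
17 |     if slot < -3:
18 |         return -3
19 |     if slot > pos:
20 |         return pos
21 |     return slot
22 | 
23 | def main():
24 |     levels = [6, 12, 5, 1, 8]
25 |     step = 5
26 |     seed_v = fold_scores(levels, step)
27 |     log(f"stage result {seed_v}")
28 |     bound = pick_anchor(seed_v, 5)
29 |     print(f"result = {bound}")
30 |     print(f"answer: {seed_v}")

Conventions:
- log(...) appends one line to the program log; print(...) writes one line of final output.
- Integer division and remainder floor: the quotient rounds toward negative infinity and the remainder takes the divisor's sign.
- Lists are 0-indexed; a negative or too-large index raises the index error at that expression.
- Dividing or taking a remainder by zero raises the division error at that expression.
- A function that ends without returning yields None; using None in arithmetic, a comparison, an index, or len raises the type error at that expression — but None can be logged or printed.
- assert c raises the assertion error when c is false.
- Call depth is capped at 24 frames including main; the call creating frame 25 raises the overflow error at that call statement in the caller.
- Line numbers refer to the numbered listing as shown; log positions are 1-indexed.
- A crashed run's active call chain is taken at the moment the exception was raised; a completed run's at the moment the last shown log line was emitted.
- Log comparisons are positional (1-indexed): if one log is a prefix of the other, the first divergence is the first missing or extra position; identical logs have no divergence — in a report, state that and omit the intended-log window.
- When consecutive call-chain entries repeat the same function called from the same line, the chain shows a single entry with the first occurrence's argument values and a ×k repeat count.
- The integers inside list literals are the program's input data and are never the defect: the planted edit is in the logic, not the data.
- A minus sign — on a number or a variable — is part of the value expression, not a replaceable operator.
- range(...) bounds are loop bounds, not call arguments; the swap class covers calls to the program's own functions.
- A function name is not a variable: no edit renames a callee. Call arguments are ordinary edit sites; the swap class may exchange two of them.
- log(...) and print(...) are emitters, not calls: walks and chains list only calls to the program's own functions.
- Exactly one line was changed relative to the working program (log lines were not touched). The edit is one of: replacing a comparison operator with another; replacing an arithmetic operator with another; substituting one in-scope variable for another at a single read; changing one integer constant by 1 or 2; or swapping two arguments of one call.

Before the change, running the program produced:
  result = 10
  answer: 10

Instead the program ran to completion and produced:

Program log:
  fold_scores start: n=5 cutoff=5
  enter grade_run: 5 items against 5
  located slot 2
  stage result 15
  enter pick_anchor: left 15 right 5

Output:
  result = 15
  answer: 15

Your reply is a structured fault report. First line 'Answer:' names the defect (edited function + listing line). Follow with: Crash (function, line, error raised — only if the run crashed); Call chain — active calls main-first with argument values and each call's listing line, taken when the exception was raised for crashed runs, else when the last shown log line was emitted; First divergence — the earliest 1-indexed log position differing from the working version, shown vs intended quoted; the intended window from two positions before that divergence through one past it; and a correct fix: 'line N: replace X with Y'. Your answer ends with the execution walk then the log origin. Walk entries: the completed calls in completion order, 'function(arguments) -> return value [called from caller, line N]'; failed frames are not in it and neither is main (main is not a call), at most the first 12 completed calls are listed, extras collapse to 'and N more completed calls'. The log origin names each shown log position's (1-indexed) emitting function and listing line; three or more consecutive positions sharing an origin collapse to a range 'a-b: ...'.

Answer: the defect is in fold_scores at line 12.
Key observation: The log first diverges at position 4: the faulty run prints 'stage result 15' where the working version prints 'stage result 10'.
Call chain: main -> pick_anchor(15, 5) (called at line 28).
First divergence: at position 4 the run shows 'stage result 15' where the working version logs 'stage result 10'.
Intended log window:
  2: enter grade_run: 5 items against 5
  3: located slot 2
  4: stage result 10
  5: enter pick_anchor: left 10 right 5
Execution walk:
  grade_run([6, 12, 5, 1, 8], 5) -> 2  [called from fold_scores, line 9]
  fold_scores([6, 12, 5, 1, 8], 5) -> 15  [called from main, line 26]
  pick_anchor(15, 5) -> 15  [called from main, line 28]
Log origins:
  1: from fold_scores, line 8
  2: from grade_run, line 2
  3: from fold_scores, line 10
  4: from main, line 27
  5: from pick_anchor, line 15
A correct fix: line 12: replace `3` with `2`.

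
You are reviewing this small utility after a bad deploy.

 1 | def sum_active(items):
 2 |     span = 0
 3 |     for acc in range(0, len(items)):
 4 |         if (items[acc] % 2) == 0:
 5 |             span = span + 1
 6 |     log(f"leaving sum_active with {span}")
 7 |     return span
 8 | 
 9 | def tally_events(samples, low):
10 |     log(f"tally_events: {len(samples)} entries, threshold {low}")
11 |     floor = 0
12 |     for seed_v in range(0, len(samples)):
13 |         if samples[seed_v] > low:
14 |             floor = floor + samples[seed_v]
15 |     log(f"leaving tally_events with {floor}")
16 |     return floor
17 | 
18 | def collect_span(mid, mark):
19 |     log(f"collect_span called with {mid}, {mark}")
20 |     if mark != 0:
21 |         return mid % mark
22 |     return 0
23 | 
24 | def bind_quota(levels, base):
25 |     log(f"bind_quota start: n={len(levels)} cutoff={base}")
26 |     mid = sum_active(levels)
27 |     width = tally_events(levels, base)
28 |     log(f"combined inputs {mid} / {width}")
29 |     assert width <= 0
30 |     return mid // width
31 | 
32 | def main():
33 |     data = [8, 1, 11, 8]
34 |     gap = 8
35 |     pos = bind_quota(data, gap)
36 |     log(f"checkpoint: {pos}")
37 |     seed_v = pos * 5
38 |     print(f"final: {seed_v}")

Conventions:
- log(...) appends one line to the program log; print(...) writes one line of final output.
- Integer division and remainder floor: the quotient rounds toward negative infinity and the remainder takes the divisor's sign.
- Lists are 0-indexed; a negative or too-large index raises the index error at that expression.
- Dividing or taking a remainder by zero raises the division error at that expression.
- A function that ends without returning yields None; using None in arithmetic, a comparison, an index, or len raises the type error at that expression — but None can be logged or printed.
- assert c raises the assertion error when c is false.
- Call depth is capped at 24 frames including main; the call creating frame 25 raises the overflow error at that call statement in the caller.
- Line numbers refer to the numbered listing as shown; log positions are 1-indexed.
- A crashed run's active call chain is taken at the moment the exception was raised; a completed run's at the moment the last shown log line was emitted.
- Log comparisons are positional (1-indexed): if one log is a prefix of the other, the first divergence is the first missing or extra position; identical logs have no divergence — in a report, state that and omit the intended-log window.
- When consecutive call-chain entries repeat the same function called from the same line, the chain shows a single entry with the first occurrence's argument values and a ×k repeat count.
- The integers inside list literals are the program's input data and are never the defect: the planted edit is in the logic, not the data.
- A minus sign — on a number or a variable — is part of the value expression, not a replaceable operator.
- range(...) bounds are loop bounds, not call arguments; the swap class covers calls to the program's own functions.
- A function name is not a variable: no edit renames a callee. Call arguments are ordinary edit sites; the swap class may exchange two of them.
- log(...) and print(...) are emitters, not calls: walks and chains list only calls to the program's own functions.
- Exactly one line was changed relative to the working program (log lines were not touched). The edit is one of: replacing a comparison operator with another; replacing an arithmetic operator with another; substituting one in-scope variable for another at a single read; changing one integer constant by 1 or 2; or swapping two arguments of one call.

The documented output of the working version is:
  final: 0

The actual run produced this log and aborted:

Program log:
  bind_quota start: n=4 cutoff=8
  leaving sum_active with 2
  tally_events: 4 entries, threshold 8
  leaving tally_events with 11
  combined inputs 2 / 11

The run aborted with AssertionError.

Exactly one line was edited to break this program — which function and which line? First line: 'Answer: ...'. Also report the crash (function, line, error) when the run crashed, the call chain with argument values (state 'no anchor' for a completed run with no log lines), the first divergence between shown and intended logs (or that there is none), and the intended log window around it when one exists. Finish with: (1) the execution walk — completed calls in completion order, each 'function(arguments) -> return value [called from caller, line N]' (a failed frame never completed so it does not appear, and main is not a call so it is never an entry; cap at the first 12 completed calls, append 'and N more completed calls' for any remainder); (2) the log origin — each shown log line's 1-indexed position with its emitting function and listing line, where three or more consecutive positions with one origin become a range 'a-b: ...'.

Answer: the defect is in bind_quota at line 29.
Key observation: After 5 matching log lines the faulty run goes silent, while the working version continues with 'checkpoint: 0'.
Crash: bind_quota, line 29, AssertionError.
Call chain: main -> bind_quota([8, 1, 11, 8], 8) (called at line 35).
First divergence: position 6 — after 5 matching lines the faulty run goes silent; intended next line 'checkpoint: 0'.
Intended log window:
  4: leaving tally_events with 11
  5: combined inputs 2 / 11
  6: checkpoint: 0
Execution walk:
  sum_active([8, 1, 11, 8]) -> 2  [called from bind_quota, line 26]
  tally_events([8, 1, 11, 8], 8) -> 11  [called from bind_quota, line 27]
Origin of each log line:
  1: logged in bind_quota at line 25
  2: logged in sum_active at line 6
  3: logged in tally_events at line 10
  4: logged in tally_events at line 15
  5: logged in bind_quota at line 28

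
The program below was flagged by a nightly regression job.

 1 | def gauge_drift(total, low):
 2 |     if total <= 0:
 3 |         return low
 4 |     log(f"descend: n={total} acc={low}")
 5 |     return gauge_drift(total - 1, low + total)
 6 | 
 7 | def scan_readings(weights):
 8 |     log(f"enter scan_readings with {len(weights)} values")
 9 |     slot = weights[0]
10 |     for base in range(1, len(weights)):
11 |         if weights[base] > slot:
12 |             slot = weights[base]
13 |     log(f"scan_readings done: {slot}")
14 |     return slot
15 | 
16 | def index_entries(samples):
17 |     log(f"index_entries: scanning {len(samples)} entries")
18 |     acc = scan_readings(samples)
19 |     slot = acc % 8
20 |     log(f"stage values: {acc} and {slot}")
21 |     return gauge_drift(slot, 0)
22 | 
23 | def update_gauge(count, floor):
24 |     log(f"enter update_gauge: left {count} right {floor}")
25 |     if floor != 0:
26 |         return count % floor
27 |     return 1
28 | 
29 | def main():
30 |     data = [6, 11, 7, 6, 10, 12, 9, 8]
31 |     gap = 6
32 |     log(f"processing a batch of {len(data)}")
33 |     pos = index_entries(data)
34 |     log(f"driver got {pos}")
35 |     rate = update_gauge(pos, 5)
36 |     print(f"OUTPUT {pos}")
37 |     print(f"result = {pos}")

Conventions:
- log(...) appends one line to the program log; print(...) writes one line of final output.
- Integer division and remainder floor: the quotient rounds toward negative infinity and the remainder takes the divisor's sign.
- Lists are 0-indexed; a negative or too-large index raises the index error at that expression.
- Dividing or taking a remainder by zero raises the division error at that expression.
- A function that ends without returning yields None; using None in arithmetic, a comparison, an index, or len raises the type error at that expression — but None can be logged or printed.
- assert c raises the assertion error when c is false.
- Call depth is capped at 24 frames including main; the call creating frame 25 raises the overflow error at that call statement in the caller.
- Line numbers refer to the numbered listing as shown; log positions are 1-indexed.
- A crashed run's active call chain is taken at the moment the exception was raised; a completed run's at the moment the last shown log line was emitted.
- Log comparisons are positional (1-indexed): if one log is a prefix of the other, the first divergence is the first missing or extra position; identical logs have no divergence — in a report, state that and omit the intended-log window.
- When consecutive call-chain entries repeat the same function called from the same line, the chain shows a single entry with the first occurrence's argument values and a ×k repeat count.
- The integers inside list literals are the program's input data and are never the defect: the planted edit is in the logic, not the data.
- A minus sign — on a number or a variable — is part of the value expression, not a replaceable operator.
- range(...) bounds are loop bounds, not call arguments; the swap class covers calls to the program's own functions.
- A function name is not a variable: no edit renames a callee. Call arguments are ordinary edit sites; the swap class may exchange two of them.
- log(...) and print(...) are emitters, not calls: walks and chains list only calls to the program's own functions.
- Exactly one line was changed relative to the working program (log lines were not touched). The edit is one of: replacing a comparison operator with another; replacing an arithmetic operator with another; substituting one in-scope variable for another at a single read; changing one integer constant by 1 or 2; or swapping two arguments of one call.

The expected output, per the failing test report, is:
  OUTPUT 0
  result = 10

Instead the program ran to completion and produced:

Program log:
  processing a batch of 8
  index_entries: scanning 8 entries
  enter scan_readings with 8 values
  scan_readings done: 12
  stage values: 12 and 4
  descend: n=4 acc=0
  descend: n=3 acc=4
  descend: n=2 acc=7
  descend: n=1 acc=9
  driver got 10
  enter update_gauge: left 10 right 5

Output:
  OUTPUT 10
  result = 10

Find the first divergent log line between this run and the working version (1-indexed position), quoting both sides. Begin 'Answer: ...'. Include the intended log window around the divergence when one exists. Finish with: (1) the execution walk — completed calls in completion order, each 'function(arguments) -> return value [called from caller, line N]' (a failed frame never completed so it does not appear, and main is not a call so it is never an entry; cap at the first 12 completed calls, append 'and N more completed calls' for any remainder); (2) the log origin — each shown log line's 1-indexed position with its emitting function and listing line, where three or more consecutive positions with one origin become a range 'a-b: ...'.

Answer: none (the log streams are identical).
Execution walk:
  scan_readings([6, 11, 7, 6, 10, 12, 9, 8]) -> 12  [called from index_entries, line 18]
  gauge_drift(0, 10) -> 10  [called from gauge_drift, line 5]
  gauge_drift(1, 9) -> 10  [called from gauge_drift, line 5]
  gauge_drift(2, 7) -> 10  [called from gauge_drift, line 5]
  gauge_drift(3, 4) -> 10  [called from gauge_drift, line 5]
  gauge_drift(4, 0) -> 10  [called from index_entries, line 21]
  index_entries([6, 11, 7, 6, 10, 12, 9, 8]) -> 10  [called from main, line 33]
  update_gauge(10, 5) -> 0  [called from main, line 35]
Log origin:
  1 — main, line 32
  2 — index_entries, line 17
  3 — scan_readings, line 8
  4 — scan_readings, line 13
  5 — index_entries, line 20
  6-9 — gauge_drift, line 4
  10 — main, line 34
  11 — update_gauge, line 24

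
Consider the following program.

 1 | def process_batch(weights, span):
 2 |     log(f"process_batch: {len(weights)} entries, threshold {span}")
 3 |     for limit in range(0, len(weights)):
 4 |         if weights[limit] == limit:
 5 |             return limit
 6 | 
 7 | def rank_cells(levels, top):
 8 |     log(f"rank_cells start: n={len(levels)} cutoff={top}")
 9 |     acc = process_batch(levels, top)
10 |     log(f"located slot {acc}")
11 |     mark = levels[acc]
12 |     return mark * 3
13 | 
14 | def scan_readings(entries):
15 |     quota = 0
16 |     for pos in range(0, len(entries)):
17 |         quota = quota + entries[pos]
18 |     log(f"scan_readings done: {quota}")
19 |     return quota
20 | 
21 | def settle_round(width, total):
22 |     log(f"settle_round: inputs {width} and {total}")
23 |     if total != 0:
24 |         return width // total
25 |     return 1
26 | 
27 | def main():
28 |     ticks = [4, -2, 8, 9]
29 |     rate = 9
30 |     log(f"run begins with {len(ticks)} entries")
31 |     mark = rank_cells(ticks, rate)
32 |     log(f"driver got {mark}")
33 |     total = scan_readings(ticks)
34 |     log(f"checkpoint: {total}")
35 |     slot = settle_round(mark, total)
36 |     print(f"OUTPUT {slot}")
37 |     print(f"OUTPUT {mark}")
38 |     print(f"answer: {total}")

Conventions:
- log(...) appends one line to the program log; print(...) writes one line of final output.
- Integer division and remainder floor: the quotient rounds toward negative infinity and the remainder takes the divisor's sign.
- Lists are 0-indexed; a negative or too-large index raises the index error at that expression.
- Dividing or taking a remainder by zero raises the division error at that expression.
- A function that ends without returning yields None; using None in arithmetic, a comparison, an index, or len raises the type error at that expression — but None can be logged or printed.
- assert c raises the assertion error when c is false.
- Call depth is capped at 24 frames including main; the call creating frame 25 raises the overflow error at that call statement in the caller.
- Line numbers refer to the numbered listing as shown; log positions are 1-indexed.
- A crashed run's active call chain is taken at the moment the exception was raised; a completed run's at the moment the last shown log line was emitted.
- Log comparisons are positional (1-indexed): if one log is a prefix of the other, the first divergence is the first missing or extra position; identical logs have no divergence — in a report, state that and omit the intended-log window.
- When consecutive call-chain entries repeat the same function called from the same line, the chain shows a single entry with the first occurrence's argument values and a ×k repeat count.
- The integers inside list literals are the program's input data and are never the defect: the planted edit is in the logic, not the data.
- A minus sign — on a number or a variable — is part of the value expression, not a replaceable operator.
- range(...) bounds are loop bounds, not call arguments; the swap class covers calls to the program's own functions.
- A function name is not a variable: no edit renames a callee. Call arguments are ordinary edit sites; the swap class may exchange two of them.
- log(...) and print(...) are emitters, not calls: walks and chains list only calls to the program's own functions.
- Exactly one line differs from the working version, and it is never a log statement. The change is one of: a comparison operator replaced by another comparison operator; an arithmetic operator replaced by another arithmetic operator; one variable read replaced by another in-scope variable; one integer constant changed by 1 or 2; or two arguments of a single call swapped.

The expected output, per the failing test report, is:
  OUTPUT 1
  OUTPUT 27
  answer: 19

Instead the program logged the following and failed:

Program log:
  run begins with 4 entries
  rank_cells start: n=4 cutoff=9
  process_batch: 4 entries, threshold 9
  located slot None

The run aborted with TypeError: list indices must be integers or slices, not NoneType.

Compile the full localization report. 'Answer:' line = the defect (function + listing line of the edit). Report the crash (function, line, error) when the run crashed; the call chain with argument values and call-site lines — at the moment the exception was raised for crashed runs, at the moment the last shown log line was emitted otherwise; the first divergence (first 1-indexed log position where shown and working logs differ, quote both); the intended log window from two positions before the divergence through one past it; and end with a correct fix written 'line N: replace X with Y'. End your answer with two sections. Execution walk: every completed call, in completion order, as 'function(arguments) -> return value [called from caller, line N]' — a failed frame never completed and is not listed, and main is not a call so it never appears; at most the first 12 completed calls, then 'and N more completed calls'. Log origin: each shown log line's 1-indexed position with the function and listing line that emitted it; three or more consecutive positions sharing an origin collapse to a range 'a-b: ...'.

Answer: the defect is in process_batch at line 4.
Core observation: The log first diverges at position 4: the faulty run prints 'located slot None' where the working version prints 'located slot 3'.
Crash: rank_cells, line 11, TypeError.
Call chain: main -> rank_cells([4, -2, 8, 9], 9) (called at line 31).
First divergence: position 4; shown 'located slot None' vs intended 'located slot 3'.
Intended log window:
  2: rank_cells start: n=4 cutoff=9
  3: process_batch: 4 entries, threshold 9
  4: located slot 3
  5: driver got 27
Execution walk:
  process_batch([4, -2, 8, 9], 9) -> None  [called from rank_cells, line 9]
Origin of each log line:
  1: from main, line 30
  2: from rank_cells, line 8
  3: from process_batch, line 2
  4: from rank_cells, line 10
A correct fix: line 4: replace `weights[limit] == limit` with `weights[limit] == span`.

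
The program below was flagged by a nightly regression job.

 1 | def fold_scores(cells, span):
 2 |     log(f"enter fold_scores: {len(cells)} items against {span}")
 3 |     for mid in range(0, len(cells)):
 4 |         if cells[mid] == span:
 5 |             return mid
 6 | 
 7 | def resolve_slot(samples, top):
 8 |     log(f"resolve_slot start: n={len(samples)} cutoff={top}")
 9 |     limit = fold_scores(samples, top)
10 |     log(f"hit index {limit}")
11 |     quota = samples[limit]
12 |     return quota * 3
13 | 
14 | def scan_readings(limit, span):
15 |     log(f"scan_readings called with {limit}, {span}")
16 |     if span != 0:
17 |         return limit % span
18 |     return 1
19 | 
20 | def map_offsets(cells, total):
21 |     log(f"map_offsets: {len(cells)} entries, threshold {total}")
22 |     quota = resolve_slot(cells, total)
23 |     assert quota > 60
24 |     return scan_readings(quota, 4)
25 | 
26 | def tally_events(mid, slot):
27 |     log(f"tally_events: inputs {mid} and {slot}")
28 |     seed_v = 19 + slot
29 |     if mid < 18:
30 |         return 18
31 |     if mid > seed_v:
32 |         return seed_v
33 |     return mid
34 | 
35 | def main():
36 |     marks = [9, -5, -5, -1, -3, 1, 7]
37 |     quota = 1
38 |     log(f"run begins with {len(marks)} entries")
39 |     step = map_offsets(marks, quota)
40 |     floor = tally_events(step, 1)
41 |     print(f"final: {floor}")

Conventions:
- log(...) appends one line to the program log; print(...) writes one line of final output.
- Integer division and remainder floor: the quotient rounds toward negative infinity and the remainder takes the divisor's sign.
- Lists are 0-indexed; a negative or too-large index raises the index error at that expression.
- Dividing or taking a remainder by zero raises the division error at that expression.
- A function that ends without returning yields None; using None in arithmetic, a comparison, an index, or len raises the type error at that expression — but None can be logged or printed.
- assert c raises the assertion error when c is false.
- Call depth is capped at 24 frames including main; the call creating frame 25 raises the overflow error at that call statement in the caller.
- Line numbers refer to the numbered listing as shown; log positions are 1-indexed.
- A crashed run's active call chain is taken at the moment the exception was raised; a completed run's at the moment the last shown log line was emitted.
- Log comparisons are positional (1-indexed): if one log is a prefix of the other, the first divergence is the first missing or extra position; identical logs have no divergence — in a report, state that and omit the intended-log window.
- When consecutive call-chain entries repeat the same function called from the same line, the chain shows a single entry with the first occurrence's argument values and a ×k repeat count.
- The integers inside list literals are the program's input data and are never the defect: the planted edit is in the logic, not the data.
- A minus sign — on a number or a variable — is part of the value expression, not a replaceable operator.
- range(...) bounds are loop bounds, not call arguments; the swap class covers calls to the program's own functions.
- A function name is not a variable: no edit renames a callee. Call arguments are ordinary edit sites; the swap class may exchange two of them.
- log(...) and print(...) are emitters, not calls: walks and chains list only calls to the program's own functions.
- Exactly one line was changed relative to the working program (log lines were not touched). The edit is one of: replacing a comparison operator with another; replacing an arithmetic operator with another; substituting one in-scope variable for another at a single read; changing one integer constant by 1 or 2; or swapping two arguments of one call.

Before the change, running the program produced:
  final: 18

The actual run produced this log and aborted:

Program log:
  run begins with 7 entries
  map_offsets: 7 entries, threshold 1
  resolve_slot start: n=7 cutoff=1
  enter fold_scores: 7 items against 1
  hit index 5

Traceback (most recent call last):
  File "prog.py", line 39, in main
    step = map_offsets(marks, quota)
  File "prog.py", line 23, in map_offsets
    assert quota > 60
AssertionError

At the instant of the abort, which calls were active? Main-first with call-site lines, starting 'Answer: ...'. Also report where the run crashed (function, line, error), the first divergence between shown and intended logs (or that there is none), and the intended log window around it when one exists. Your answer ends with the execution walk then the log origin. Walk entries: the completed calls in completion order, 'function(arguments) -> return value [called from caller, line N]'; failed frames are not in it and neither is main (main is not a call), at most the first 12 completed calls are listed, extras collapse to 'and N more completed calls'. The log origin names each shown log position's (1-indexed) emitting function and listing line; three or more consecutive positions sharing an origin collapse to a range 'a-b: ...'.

Answer: main -> map_offsets (called at line 39).
The tell: The shown log is a 5-line prefix of the intended one, whose next entry is 'scan_readings called with 3, 4'.
Crash: map_offsets, line 23, AssertionError.
First divergence: position 6; the shown log stops at 5 lines while the working version next logs 'scan_readings called with 3, 4'.
Intended log window:
  4: enter fold_scores: 7 items against 1
  5: hit index 5
  6: scan_readings called with 3, 4
  7: tally_events: inputs 3 and 1
Execution walk:
  fold_scores([9, -5, -5, -1, -3, 1, 7], 1) -> 5  [called from resolve_slot, line 9]
  resolve_slot([9, -5, -5, -1, -3, 1, 7], 1) -> 3  [called from map_offsets, line 22]
Log line origins:
  1: from main, line 38
  2: from map_offsets, line 21
  3: from resolve_slot, line 8
  4: from fold_scores, line 2
  5: from resolve_slot, line 10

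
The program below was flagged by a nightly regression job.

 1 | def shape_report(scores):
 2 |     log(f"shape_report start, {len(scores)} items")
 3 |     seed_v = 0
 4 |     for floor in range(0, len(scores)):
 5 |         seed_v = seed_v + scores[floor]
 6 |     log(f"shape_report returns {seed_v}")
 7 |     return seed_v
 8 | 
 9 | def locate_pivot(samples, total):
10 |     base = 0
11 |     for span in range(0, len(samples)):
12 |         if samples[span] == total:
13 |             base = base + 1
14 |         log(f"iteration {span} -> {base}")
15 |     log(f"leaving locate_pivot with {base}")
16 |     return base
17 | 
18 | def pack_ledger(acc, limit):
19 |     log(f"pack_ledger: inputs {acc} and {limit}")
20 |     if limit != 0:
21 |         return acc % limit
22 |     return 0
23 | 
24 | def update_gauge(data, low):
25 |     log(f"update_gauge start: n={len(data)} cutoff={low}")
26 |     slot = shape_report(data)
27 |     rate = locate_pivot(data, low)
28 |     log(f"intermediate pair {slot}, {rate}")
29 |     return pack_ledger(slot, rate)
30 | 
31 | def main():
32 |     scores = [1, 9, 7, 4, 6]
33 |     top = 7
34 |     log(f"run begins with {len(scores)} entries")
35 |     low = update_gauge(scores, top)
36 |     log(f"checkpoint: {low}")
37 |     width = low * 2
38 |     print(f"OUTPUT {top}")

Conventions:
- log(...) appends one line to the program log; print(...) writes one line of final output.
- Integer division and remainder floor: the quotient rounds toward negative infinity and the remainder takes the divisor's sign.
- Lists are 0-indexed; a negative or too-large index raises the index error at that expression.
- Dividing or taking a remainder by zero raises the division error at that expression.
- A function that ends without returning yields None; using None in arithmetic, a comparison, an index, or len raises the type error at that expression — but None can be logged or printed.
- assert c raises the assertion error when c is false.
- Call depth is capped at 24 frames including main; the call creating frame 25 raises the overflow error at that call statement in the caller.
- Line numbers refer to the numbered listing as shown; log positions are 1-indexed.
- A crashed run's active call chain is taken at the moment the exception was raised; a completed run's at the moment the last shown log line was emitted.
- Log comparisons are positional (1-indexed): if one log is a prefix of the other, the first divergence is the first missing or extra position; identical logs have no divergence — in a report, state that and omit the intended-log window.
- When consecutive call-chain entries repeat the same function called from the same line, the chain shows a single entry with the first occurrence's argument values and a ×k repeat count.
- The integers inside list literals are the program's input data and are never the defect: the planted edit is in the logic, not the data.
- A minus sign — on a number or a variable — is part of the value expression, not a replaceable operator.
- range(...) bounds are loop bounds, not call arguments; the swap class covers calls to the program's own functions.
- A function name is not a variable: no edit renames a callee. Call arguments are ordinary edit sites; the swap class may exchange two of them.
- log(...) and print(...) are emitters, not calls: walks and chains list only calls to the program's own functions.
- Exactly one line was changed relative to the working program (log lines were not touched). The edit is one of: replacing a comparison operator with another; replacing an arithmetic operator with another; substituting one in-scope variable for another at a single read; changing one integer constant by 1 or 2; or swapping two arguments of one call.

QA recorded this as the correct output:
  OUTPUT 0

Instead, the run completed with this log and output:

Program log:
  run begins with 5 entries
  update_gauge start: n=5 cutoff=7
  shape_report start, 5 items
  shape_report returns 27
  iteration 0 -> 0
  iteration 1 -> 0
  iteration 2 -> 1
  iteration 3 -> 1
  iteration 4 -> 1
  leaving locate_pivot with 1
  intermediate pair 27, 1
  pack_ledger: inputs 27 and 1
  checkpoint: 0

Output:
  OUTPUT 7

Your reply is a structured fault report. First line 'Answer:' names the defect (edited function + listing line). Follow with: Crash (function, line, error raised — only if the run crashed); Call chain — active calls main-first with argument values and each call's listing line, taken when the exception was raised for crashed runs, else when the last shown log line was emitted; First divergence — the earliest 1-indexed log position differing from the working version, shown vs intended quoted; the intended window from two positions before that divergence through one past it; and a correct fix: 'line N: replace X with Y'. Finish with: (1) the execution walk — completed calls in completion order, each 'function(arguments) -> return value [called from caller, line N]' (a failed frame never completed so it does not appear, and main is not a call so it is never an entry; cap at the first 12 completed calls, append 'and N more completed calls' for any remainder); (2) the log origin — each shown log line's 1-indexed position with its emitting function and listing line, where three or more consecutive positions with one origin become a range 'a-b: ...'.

Answer: the defect is in main at line 38.
Key observation: No log line changed; the fault shows up purely in the output.
Call chain: main.
First divergence: there is none — every log position agrees.
Execution walk:
  shape_report([1, 9, 7, 4, 6]) -> 27  [called from update_gauge, line 26]
  locate_pivot([1, 9, 7, 4, 6], 7) -> 1  [called from update_gauge, line 27]
  pack_ledger(27, 1) -> 0  [called from update_gauge, line 29]
  update_gauge([1, 9, 7, 4, 6], 7) -> 0  [called from main, line 35]
Log origins:
  1: logged in main at line 34
  2: logged in update_gauge at line 25
  3: logged in shape_report at line 2
  4: logged in shape_report at line 6
  5-9: logged in locate_pivot at line 14
  10: logged in locate_pivot at line 15
  11: logged in update_gauge at line 28
  12: logged in pack_ledger at line 19
  13: logged in main at line 36
A correct fix: line 38: replace `top` with `width`.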